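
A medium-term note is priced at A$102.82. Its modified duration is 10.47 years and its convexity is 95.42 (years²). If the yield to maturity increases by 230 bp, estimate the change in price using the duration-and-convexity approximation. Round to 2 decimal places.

Duration effect: -D_mod·Δy = -10.47 × (+0.023) = -0.240810
Convexity effect: ½·C·(Δy)² = 0.5 × 95.42 × (0.023)² = +0.02523859
ΔP/P ≈ -0.240810 + 0.02523859 = -0.21557141
ΔP ≈ 102.82 × (-0.21557141) = -22.1650523762.

-A$22.17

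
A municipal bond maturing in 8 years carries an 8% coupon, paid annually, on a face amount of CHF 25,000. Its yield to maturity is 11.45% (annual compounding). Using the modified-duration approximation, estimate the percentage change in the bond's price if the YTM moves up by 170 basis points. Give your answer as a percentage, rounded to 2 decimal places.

Periodic yield y = 0.1145. Modified duration first:
  t   CF        PV=CF/(1+0.1145)^t    t·PV
  1     2,000.00     1,794.5267     1,794.5267
  2     2,000.00     1,610.1630     3,220.3261
  3     2,000.00     1,444.7403     4,334.2208
  4     2,000.00     1,296.3125     5,185.2499
  5     2,000.00     1,163.1337     5,815.6684
  6     2,000.00     1,043.6372     6,261.8233
  7     2,000.00       936.4174     6,554.9220
  8    27,000.00    11,342.8759    90,743.0074
  Σ                 20,631.8067   123,909.7446
P = 20,631.8067; D_Mac = 6.00576 yrs; D_mod = 6.00576/(1+0.1145) = 5.38875 yrs.
ΔP/P ≈ -D_mod · Δy = -5.38875 × (+0.017) = -0.091609 = -9.1609%.

-9.16%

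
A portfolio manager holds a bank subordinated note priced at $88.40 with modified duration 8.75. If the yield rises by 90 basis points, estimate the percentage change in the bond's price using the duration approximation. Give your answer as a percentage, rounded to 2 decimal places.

-7.88%

Duration approximation: ΔP/P ≈ -D_mod · Δy = -8.75 × (+0.009) = -0.078750.
As a percentage: -7.8750%.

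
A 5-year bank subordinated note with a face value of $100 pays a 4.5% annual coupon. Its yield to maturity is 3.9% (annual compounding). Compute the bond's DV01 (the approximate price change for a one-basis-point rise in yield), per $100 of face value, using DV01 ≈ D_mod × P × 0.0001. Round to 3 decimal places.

Periodic yield y = 0.039.
  t   CF        PV=CF/(1+0.039)^t    t·PV
  1         4.50         4.3311         4.3311
  2         4.50         4.1685         8.3370
  3         4.50         4.0120        12.0361
  4         4.50         3.8614        15.4458
  5       104.50        86.3055       431.5276
  Σ                    102.6786       471.6776
P = 102.6786; D_Mac = 4.59373 yrs; D_mod = 4.42130 yrs.
DV01 ≈ 4.42130 × 102.6786 × 0.0001 = 0.045397.

$0.045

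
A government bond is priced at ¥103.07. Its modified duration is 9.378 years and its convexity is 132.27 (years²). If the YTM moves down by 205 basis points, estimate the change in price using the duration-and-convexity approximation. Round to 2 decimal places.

+¥22.68

Duration effect: -D_mod·Δy = -9.378 × (-0.0205) = +0.192249
Convexity effect: ½·C·(Δy)² = 0.5 × 132.27 × (-0.0205)² = +0.02779323375
ΔP/P ≈ +0.192249 + 0.02779323375 = +0.22004223375
ΔP ≈ 103.07 × (+0.22004223375) = +22.6797530326125.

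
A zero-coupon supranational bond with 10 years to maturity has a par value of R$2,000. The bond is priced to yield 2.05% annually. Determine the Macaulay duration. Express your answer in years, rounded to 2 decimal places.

A zero-coupon bond has a single cash flow at maturity, so its Macaulay duration equals its maturity: 10 years.

10.00 years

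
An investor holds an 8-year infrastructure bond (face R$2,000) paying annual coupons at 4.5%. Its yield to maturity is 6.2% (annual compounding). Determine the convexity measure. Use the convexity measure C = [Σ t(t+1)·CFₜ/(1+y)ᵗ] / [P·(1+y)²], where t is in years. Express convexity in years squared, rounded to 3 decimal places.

With y = 0.062:
  t   CF        PV=CF/(1+0.062)^t    t·PV        t(t+1)·PV
  1        90.00        84.7458        84.7458         169.4915
  2        90.00        79.7983       159.5965         478.7896
  3        90.00        75.1396       225.4188         901.6754
  4        90.00        70.7529       283.0117       1,415.0586
  5        90.00        66.6223       333.1117       1,998.6704
  6        90.00        62.7329       376.3974       2,634.7821
  7        90.00        59.0705       413.4937       3,307.9499
  8     2,090.00     1,291.6658    10,333.3262      92,999.9358
  Σ                  1,790.5281    12,209.1020     103,906.3533
P = 1,790.5281.
Convexity = Σ t(t+1)·PV / [P·(1+y)²] = 103,906.3533 / (1,790.5281 × 1.127844) = 51.45314.

51.453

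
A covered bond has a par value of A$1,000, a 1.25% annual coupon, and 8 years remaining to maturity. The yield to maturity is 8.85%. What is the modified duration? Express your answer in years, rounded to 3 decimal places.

6.913 years

Periodic yield y = 0.0885. First find Macaulay duration:
  t   CF        PV=CF/(1+0.0885)^t    t·PV
  1        12.50        11.4837        11.4837
  2        12.50        10.5500        21.1000
  3        12.50         9.6923        29.0768
  4        12.50         8.9042        35.6169
  5        12.50         8.1803        40.9014
  6        12.50         7.5152        45.0911
  7        12.50         6.9042        48.3291
  8     1,012.50       513.7686     4,110.1489
  Σ                    576.9984     4,341.7478
P = 576.9984; Macaulay duration = 4,341.7478 / 576.9984 = 7.52471 years.
Modified duration = D_Mac / (1 + y) = 7.52471 / 1.0885 = 6.91292 years.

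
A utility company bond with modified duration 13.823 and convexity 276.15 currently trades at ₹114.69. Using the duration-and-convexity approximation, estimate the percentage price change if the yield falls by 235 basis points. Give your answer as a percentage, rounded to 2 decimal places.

Duration effect: -D_mod·Δy = -13.823 × (-0.0235) = +0.3248405
Convexity effect: ½·C·(Δy)² = 0.5 × 276.15 × (-0.0235)² = +0.07625191875
ΔP/P ≈ +0.3248405 + 0.07625191875 = +0.40109241875
= +40.109241875%.

+40.11%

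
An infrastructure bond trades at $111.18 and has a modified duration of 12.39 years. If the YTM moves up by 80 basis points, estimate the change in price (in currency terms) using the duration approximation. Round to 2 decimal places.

-$11.02

Duration approximation: ΔP/P ≈ -D_mod · Δy = -12.39 × (+0.008) = -0.099120.
ΔP ≈ 111.18 × (-0.099120) = -11.0201616.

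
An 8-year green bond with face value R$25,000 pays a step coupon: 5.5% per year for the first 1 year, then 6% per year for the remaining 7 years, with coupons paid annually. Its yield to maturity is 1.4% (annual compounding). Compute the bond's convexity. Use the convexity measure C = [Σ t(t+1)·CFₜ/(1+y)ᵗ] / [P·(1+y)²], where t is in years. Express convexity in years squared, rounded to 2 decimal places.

With y = 0.014:
  t   CF        PV=CF/(1+0.014)^t    t·PV        t(t+1)·PV
  1     1,375.00     1,356.0158     1,356.0158       2,712.0316
  2     1,500.00     1,458.8658     2,917.7316       8,753.1949
  3     1,500.00     1,438.7237     4,316.1711      17,264.6843
  4     1,500.00     1,418.8597     5,675.4386      28,377.1931
  5     1,500.00     1,399.2699     6,996.3494      41,978.0962
  6     1,500.00     1,379.9506     8,279.7034      57,957.9238
  7     1,500.00     1,360.8980     9,526.2860      76,210.2877
  8    26,500.00    23,710.5831   189,684.6646   1,707,161.9813
  Σ                 33,523.1664   228,752.3604   1,940,415.3928
P = 33,523.1664.
Convexity = Σ t(t+1)·PV / [P·(1+y)²] = 1,940,415.3928 / (33,523.1664 × 1.028196) = 56.29551.

56.30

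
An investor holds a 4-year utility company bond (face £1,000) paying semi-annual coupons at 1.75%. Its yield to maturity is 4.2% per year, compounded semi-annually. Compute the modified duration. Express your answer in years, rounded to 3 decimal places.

Periodic yield y = 0.021. First find Macaulay duration:
  t   CF        PV=CF/(1+0.021)^t    t·PV
  1         8.75         8.5700         8.5700
  2         8.75         8.3938        16.7875
  3         8.75         8.2211        24.6634
  4         8.75         8.0520        32.2081
  5         8.75         7.8864        39.4320
  6         8.75         7.7242        46.3452
  7         8.75         7.5653        52.9573
  8     1,008.75       854.2355     6,833.8839
  Σ                    910.6484     7,054.8475
P = 910.6484; Macaulay duration = 7,054.8475 / 910.6484 = 7.74706 half-year periods = 3.87353 years.
Modified duration = D_Mac / (1 + y) = 3.87353 / 1.021 = 3.79386 years.

3.794 years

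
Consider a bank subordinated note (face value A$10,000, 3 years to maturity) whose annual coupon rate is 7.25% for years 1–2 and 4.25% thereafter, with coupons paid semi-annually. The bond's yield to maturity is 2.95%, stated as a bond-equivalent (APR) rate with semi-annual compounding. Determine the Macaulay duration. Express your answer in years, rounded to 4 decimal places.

Periodic yield y = 0.01475. Discount each cash flow and weight by its period:
  t   CF        PV=CF/(1+0.01475)^t    t·PV
  1       362.50       357.2308       357.2308
  2       362.50       352.0383       704.0766
  3       362.50       346.9212     1,040.7636
  4       362.50       341.8785     1,367.5139
  5       212.50       197.4984       987.4921
  6    10,212.50     9,353.5767    56,121.4599
  Σ                 10,949.1439    60,578.5370
Price P = Σ PV = 10,949.1439.
Macaulay duration = Σ(t·PV) / P = 60,578.5370 / 10,949.1439 = 5.53272 half-year periods.
In years: 5.53272 / 2 = 2.76636 years.

2.7664 years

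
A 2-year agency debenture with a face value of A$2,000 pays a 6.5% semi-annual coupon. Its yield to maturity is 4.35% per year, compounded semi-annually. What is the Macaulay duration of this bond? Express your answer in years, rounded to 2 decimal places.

1.91 years

Periodic yield y = 0.02175. Discount each cash flow and weight by its period:
  t   CF        PV=CF/(1+0.02175)^t    t·PV
  1        65.00        63.6163        63.6163
  2        65.00        62.2621       124.5243
  3        65.00        60.9368       182.8103
  4     2,065.00     1,894.7044     7,578.8177
  Σ                  2,081.5197     7,949.7687
Price P = Σ PV = 2,081.5197.
Macaulay duration = Σ(t·PV) / P = 7,949.7687 / 2,081.5197 = 3.81921 half-year periods.
In years: 3.81921 / 2 = 1.90961 years.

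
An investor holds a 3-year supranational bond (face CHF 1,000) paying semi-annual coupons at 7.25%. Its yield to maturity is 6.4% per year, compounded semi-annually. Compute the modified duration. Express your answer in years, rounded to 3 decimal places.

2.667 years

Periodic yield y = 0.032. First find Macaulay duration:
  t   CF        PV=CF/(1+0.032)^t    t·PV
  1        36.25        35.1260        35.1260
  2        36.25        34.0368        68.0736
  3        36.25        32.9814        98.9442
  4        36.25        31.9587       127.8348
  5        36.25        30.9677       154.8387
  6     1,036.25       857.8006     5,146.8038
  Σ                  1,022.8712     5,631.6210
P = 1,022.8712; Macaulay duration = 5,631.6210 / 1,022.8712 = 5.50570 half-year periods = 2.75285 years.
Modified duration = D_Mac / (1 + y) = 2.75285 / 1.032 = 2.66749 years.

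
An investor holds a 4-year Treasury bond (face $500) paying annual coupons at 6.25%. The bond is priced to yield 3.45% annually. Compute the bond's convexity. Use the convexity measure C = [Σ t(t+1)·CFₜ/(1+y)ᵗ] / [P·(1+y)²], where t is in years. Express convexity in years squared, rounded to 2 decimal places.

16.69

With y = 0.0345:
  t   CF        PV=CF/(1+0.0345)^t    t·PV        t(t+1)·PV
  1        31.25        30.2078        30.2078          60.4157
  2        31.25        29.2004        58.4008         175.2025
  3        31.25        28.2266        84.6798         338.7192
  4       531.25       463.8494     1,855.3974       9,276.9872
  Σ                    551.4842     2,028.6859       9,851.3246
P = 551.4842.
Convexity = Σ t(t+1)·PV / [P·(1+y)²] = 9,851.3246 / (551.4842 × 1.070190) = 16.69170.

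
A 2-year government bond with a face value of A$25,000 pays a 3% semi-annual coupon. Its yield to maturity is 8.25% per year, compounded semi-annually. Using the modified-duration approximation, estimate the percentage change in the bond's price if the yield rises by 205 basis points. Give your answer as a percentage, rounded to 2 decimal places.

-3.85%

Periodic yield y = 0.04125. Modified duration first:
  t   CF        PV=CF/(1+0.04125)^t    t·PV
  1       375.00       360.1441       360.1441
  2       375.00       345.8766       691.7533
  3       375.00       332.1744       996.5233
  4    25,375.00    21,586.6869    86,346.7478
  Σ                 22,624.8821    88,395.1685
P = 22,624.8821; D_Mac = 3.90699 half-year periods = 1.95349 yrs; D_mod = 1.95349/(1+0.04125) = 1.87611 yrs.
ΔP/P ≈ -D_mod · Δy = -1.87611 × (+0.0205) = -0.038460 = -3.8460%.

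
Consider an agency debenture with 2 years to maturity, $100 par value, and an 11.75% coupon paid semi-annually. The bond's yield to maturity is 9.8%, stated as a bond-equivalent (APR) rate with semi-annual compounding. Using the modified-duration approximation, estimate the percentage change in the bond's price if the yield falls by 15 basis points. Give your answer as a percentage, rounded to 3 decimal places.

+0.263%

Periodic yield y = 0.049. Modified duration first:
  t   CF        PV=CF/(1+0.049)^t    t·PV
  1        5.875         5.6006         5.6006
  2        5.875         5.3390        10.6779
  3        5.875         5.0896        15.2687
  4      105.875        87.4362       349.7450
  Σ                    103.4653       381.2922
P = 103.4653; D_Mac = 3.68522 half-year periods = 1.84261 yrs; D_mod = 1.84261/(1+0.049) = 1.75654 yrs.
ΔP/P ≈ -D_mod · Δy = -1.75654 × (-0.0015) = +0.002635 = +0.2635%.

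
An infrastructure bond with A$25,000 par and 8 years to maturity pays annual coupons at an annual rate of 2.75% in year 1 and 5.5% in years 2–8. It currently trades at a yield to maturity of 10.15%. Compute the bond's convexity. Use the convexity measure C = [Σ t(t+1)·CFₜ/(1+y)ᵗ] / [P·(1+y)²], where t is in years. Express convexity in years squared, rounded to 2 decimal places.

With y = 0.1015:
  t   CF        PV=CF/(1+0.1015)^t    t·PV        t(t+1)·PV
  1       687.50       624.1489       624.1489       1,248.2978
  2     1,375.00     1,133.2708     2,266.5416       6,799.6247
  3     1,375.00     1,028.8432     3,086.5296      12,346.1185
  4     1,375.00       934.0383     3,736.1533      18,680.7663
  5     1,375.00       847.9694     4,239.8471      25,439.0826
  6     1,375.00       769.8315     4,618.9891      32,332.9239
  7     1,375.00       698.8938     4,892.2566      39,138.0528
  8    26,375.00    12,170.7252    97,365.8015     876,292.2138
  Σ                 18,207.7211   120,830.2677   1,012,277.0804
P = 18,207.7211.
Convexity = Σ t(t+1)·PV / [P·(1+y)²] = 1,012,277.0804 / (18,207.7211 × 1.213302) = 45.82208.

45.82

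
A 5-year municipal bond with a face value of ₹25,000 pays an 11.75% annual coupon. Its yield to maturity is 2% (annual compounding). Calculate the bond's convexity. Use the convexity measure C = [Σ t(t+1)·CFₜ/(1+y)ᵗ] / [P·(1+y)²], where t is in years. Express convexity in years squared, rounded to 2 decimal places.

With y = 0.02:
  t   CF        PV=CF/(1+0.02)^t    t·PV        t(t+1)·PV
  1     2,937.50     2,879.9020     2,879.9020       5,759.8039
  2     2,937.50     2,823.4333     5,646.8666      16,940.5998
  3     2,937.50     2,768.0719     8,304.2156      33,216.8623
  4     2,937.50     2,713.7959    10,855.1838      54,275.9188
  5    27,937.50    25,303.8545   126,519.2725     759,115.6350
  Σ                 36,489.0576   154,205.4404     869,308.8198
P = 36,489.0576.
Convexity = Σ t(t+1)·PV / [P·(1+y)²] = 869,308.8198 / (36,489.0576 × 1.040400) = 22.89871.

22.90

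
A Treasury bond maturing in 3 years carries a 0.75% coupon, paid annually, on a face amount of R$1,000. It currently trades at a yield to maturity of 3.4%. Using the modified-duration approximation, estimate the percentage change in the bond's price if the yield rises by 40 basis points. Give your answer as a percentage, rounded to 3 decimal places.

-1.152%

Periodic yield y = 0.034. Modified duration first:
  t   CF        PV=CF/(1+0.034)^t    t·PV
  1         7.50         7.2534         7.2534
  2         7.50         7.0149        14.0298
  3     1,007.50       911.3463     2,734.0389
  Σ                    925.6146     2,755.3221
P = 925.6146; D_Mac = 2.97675 yrs; D_mod = 2.97675/(1+0.034) = 2.87887 yrs.
ΔP/P ≈ -D_mod · Δy = -2.87887 × (+0.004) = -0.011515 = -1.1515%.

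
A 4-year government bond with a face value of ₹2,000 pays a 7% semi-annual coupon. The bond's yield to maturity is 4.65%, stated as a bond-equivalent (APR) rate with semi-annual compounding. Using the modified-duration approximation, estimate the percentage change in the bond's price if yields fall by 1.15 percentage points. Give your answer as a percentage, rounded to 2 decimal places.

+4.02%

Periodic yield y = 0.02325. Modified duration first:
  t   CF        PV=CF/(1+0.02325)^t    t·PV
  1        70.00        68.4095        68.4095
  2        70.00        66.8551       133.7102
  3        70.00        65.3360       196.0081
  4        70.00        63.8515       255.4060
  5        70.00        62.4007       312.0034
  6        70.00        60.9828       365.8969
  7        70.00        59.5972       417.1803
  8     2,070.00     1,722.3298    13,778.6385
  Σ                  2,169.7626    15,527.2528
P = 2,169.7626; D_Mac = 7.15620 half-year periods = 3.57810 yrs; D_mod = 3.57810/(1+0.02325) = 3.49680 yrs.
ΔP/P ≈ -D_mod · Δy = -3.49680 × (-0.0115) = +0.040213 = +4.0213%.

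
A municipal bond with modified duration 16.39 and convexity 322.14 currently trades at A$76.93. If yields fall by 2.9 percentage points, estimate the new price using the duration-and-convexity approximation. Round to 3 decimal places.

Duration effect: -D_mod·Δy = -16.39 × (-0.029) = +0.475310
Convexity effect: ½·C·(Δy)² = 0.5 × 322.14 × (-0.029)² = +0.13545987
ΔP/P ≈ +0.475310 + 0.13545987 = +0.61076987
New price ≈ 76.93 × (1 + 0.61076987) = 123.9165260991.

A$123.917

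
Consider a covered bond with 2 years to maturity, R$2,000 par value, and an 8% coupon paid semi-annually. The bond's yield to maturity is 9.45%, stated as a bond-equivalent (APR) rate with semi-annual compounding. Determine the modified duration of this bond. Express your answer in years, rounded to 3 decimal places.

Periodic yield y = 0.04725. First find Macaulay duration:
  t   CF        PV=CF/(1+0.04725)^t    t·PV
  1        80.00        76.3905        76.3905
  2        80.00        72.9439       145.8879
  3        80.00        69.6528       208.9585
  4     2,080.00     1,729.2662     6,917.0649
  Σ                  1,948.2536     7,348.3019
P = 1,948.2536; Macaulay duration = 7,348.3019 / 1,948.2536 = 3.77174 half-year periods = 1.88587 years.
Modified duration = D_Mac / (1 + y) = 1.88587 / 1.04725 = 1.80078 years.

1.801 years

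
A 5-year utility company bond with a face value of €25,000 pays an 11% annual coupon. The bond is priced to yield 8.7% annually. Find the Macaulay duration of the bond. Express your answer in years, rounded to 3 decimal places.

4.143 years

Periodic yield y = 0.087. Discount each cash flow and weight by its year:
  t   CF        PV=CF/(1+0.087)^t    t·PV
  1     2,750.00     2,529.8988     2,529.8988
  2     2,750.00     2,327.4138     4,654.8276
  3     2,750.00     2,141.1351     6,423.4052
  4     2,750.00     1,969.7655     7,879.0618
  5    27,750.00    18,285.8548    91,429.2740
  Σ                 27,254.0679   112,916.4674
Price P = Σ PV = 27,254.0679.
Macaulay duration = Σ(t·PV) / P = 112,916.4674 / 27,254.0679 = 4.14311 years.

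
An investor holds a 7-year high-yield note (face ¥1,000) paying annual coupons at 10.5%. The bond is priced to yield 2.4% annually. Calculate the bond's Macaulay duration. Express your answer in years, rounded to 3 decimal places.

5.634 years

Periodic yield y = 0.024. Discount each cash flow and weight by its year:
  t   CF        PV=CF/(1+0.024)^t    t·PV
  1       105.00       102.5391       102.5391
  2       105.00       100.1358       200.2716
  3       105.00        97.7889       293.3666
  4       105.00        95.4969       381.9878
  5       105.00        93.2587       466.2937
  6       105.00        91.0730       546.4379
  7     1,105.00       935.9714     6,551.7998
  Σ                  1,516.2638     8,542.6965
Price P = Σ PV = 1,516.2638.
Macaulay duration = Σ(t·PV) / P = 8,542.6965 / 1,516.2638 = 5.63404 years.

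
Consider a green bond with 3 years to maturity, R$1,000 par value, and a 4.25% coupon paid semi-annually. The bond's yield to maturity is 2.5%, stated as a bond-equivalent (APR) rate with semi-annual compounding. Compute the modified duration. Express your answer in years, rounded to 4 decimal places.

Periodic yield y = 0.0125. First find Macaulay duration:
  t   CF        PV=CF/(1+0.0125)^t    t·PV
  1        21.25        20.9877        20.9877
  2        21.25        20.7285        41.4571
  3        21.25        20.4726        61.4179
  4        21.25        20.2199        80.8796
  5        21.25        19.9703        99.8513
  6     1,021.25       947.8986     5,687.3916
  Σ                  1,050.2776     5,991.9851
P = 1,050.2776; Macaulay duration = 5,991.9851 / 1,050.2776 = 5.70514 half-year periods = 2.85257 years.
Modified duration = D_Mac / (1 + y) = 2.85257 / 1.0125 = 2.81736 years.

2.8174 years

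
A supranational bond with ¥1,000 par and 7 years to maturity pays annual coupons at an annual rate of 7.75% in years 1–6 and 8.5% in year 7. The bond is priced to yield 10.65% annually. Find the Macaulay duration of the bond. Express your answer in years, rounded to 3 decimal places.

5.548 years

Periodic yield y = 0.1065. Discount each cash flow and weight by its year:
  t   CF        PV=CF/(1+0.1065)^t    t·PV
  1        77.50        70.0407        70.0407
  2        77.50        63.2993       126.5986
  3        77.50        57.2068       171.6203
  4        77.50        51.7007       206.8026
  5        77.50        46.7245       233.6225
  6        77.50        42.2273       253.3637
  7     1,085.00       534.2811     3,739.9677
  Σ                    865.4803     4,802.0161
Price P = Σ PV = 865.4803.
Macaulay duration = Σ(t·PV) / P = 4,802.0161 / 865.4803 = 5.54838 years.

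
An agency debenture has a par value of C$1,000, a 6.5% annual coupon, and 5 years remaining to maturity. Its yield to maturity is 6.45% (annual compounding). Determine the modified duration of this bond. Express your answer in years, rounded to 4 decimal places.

4.1583 years

Periodic yield y = 0.0645. First find Macaulay duration:
  t   CF        PV=CF/(1+0.0645)^t    t·PV
  1        65.00        61.0615        61.0615
  2        65.00        57.3617       114.7234
  3        65.00        53.8861       161.6582
  4        65.00        50.6210       202.4840
  5     1,065.00       779.1504     3,895.7518
  Σ                  1,002.0806     4,435.6789
P = 1,002.0806; Macaulay duration = 4,435.6789 / 1,002.0806 = 4.42647 years.
Modified duration = D_Mac / (1 + y) = 4.42647 / 1.0645 = 4.15826 years.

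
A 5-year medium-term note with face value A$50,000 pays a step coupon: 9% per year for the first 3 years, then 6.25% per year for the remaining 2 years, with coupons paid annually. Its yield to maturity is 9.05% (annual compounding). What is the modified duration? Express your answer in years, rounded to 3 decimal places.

3.879 years

Periodic yield y = 0.0905. First find Macaulay duration:
  t   CF        PV=CF/(1+0.0905)^t    t·PV
  1     4,500.00     4,126.5475     4,126.5475
  2     4,500.00     3,784.0875     7,568.1751
  3     4,500.00     3,470.0482    10,410.1445
  4     3,125.00     2,209.7714     8,839.0855
  5    53,125.00    34,448.5220   172,242.6100
  Σ                 48,038.9765   203,186.5625
P = 48,038.9765; Macaulay duration = 203,186.5625 / 48,038.9765 = 4.22962 years.
Modified duration = D_Mac / (1 + y) = 4.22962 / 1.0905 = 3.87861 years.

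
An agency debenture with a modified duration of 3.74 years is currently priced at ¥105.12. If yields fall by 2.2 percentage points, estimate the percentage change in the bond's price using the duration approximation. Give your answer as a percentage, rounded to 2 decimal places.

Duration approximation: ΔP/P ≈ -D_mod · Δy = -3.74 × (-0.022) = +0.082280.
As a percentage: +8.2280%.

+8.23%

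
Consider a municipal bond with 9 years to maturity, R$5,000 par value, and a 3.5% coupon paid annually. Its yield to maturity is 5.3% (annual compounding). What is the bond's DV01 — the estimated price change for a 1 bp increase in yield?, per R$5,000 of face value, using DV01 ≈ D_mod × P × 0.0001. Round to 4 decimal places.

R$3.2277

Periodic yield y = 0.053.
  t   CF        PV=CF/(1+0.053)^t    t·PV
  1       175.00       166.1918       166.1918
  2       175.00       157.8270       315.6540
  3       175.00       149.8832       449.6496
  4       175.00       142.3392       569.3569
  5       175.00       135.1749       675.8747
  6       175.00       128.3713       770.2276
  7       175.00       121.9100       853.3702
  8       175.00       115.7740       926.1921
  9     5,175.00     3,251.2848    29,261.5632
  Σ                  4,368.7563    33,988.0801
P = 4,368.7563; D_Mac = 7.77981 yrs; D_mod = 7.38823 yrs.
DV01 ≈ 7.38823 × 4,368.7563 × 0.0001 = 3.227738.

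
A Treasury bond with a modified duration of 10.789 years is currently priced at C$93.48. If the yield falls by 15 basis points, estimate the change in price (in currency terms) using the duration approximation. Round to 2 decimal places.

+C$1.51

Duration approximation: ΔP/P ≈ -D_mod · Δy = -10.789 × (-0.0015) = +0.0161835.
ΔP ≈ 93.48 × (+0.0161835) = +1.51283358.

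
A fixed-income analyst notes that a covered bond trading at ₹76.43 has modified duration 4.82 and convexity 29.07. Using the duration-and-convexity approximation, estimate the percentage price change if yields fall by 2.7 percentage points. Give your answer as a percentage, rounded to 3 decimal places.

Duration effect: -D_mod·Δy = -4.82 × (-0.027) = +0.130140
Convexity effect: ½·C·(Δy)² = 0.5 × 29.07 × (-0.027)² = +0.010596015
ΔP/P ≈ +0.130140 + 0.010596015 = +0.140736015
= +14.0736015%.

+14.074%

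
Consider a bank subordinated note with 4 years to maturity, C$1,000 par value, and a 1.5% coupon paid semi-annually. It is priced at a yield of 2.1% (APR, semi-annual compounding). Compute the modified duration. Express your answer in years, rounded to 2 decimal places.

Periodic yield y = 0.0105. First find Macaulay duration:
  t   CF        PV=CF/(1+0.0105)^t    t·PV
  1         7.50         7.4221         7.4221
  2         7.50         7.3449        14.6899
  3         7.50         7.2686        21.8059
  4         7.50         7.1931        28.7724
  5         7.50         7.1184        35.5918
  6         7.50         7.0444        42.2663
  7         7.50         6.9712        48.7983
  8     1,007.50       926.7328     7,413.8620
  Σ                    977.0954     7,613.2087
P = 977.0954; Macaulay duration = 7,613.2087 / 977.0954 = 7.79167 half-year periods = 3.89584 years.
Modified duration = D_Mac / (1 + y) = 3.89584 / 1.0105 = 3.85536 years.

3.86 years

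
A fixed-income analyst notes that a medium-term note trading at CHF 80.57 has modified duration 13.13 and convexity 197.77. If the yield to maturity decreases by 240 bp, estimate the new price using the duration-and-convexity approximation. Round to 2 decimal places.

Duration effect: -D_mod·Δy = -13.13 × (-0.024) = +0.315120
Convexity effect: ½·C·(Δy)² = 0.5 × 197.77 × (-0.024)² = +0.05695776
ΔP/P ≈ +0.315120 + 0.05695776 = +0.37207776
New price ≈ 80.57 × (1 + 0.37207776) = 110.5483051232.

CHF 110.55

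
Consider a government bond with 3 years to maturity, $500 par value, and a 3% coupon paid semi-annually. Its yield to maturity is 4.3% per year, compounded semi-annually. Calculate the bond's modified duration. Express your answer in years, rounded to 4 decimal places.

2.8281 years

Periodic yield y = 0.0215. First find Macaulay duration:
  t   CF        PV=CF/(1+0.0215)^t    t·PV
  1         7.50         7.3421         7.3421
  2         7.50         7.1876        14.3752
  3         7.50         7.0363        21.1090
  4         7.50         6.8882        27.5529
  5         7.50         6.7433        33.7163
  6       507.50       446.6896     2,680.1375
  Σ                    481.8871     2,784.2330
P = 481.8871; Macaulay duration = 2,784.2330 / 481.8871 = 5.77777 half-year periods = 2.88888 years.
Modified duration = D_Mac / (1 + y) = 2.88888 / 1.0215 = 2.82808 years.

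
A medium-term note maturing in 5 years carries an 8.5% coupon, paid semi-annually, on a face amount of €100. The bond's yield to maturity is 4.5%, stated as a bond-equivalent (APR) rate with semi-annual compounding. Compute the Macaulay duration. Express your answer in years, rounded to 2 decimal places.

Periodic yield y = 0.0225. Discount each cash flow and weight by its period:
  t   CF        PV=CF/(1+0.0225)^t    t·PV
  1         4.25         4.1565         4.1565
  2         4.25         4.0650         8.1300
  3         4.25         3.9756        11.9267
  4         4.25         3.8881        15.5523
  5         4.25         3.8025        19.0126
  6         4.25         3.7189        22.3131
  7         4.25         3.6370        25.4591
  8         4.25         3.5570        28.4559
  9         4.25         3.4787        31.3085
  10      104.25        83.4532       834.5318
  Σ                    117.7324     1,000.8466
Price P = Σ PV = 117.7324.
Macaulay duration = Σ(t·PV) / P = 1,000.8466 / 117.7324 = 8.50103 half-year periods.
In years: 8.50103 / 2 = 4.25051 years.

4.25 years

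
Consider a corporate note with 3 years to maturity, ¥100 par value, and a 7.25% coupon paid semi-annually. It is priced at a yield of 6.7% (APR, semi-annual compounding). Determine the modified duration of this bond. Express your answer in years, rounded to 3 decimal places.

2.662 years

Periodic yield y = 0.0335. First find Macaulay duration:
  t   CF        PV=CF/(1+0.0335)^t    t·PV
  1        3.625         3.5075         3.5075
  2        3.625         3.3938         6.7876
  3        3.625         3.2838         9.8514
  4        3.625         3.1774        12.7094
  5        3.625         3.0744        15.3718
  6      103.625        85.0358       510.2146
  Σ                    101.4726       558.4424
P = 101.4726; Macaulay duration = 558.4424 / 101.4726 = 5.50338 half-year periods = 2.75169 years.
Modified duration = D_Mac / (1 + y) = 2.75169 / 1.0335 = 2.66250 years.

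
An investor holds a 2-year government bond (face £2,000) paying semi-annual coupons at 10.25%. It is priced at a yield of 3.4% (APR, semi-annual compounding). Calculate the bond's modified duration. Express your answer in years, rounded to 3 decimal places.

1.837 years

Periodic yield y = 0.017. First find Macaulay duration:
  t   CF        PV=CF/(1+0.017)^t    t·PV
  1       102.50       100.7866       100.7866
  2       102.50        99.1019       198.2038
  3       102.50        97.4453       292.3360
  4     2,102.50     1,965.4056     7,861.6225
  Σ                  2,262.7395     8,452.9489
P = 2,262.7395; Macaulay duration = 8,452.9489 / 2,262.7395 = 3.73571 half-year periods = 1.86786 years.
Modified duration = D_Mac / (1 + y) = 1.86786 / 1.017 = 1.83663 years.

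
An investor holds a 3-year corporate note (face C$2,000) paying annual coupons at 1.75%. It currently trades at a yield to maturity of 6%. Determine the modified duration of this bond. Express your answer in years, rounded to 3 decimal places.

2.778 years

Periodic yield y = 0.06. First find Macaulay duration:
  t   CF        PV=CF/(1+0.06)^t    t·PV
  1        35.00        33.0189        33.0189
  2        35.00        31.1499        62.2998
  3     2,035.00     1,708.6252     5,125.8757
  Σ                  1,772.7940     5,221.1943
P = 1,772.7940; Macaulay duration = 5,221.1943 / 1,772.7940 = 2.94518 years.
Modified duration = D_Mac / (1 + y) = 2.94518 / 1.06 = 2.77847 years.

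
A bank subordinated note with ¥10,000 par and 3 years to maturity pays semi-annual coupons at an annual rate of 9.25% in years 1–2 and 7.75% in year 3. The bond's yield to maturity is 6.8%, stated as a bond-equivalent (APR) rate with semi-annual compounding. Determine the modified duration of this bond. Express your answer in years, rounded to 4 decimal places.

Periodic yield y = 0.034. First find Macaulay duration:
  t   CF        PV=CF/(1+0.034)^t    t·PV
  1       462.50       447.2921       447.2921
  2       462.50       432.5842       865.1684
  3       462.50       418.3600     1,255.0799
  4       462.50       404.6035     1,618.4138
  5       387.50       327.8453     1,639.2267
  6    10,387.50     8,499.3909    50,996.3455
  Σ                 10,530.0759    56,821.5264
P = 10,530.0759; Macaulay duration = 56,821.5264 / 10,530.0759 = 5.39612 half-year periods = 2.69806 years.
Modified duration = D_Mac / (1 + y) = 2.69806 / 1.034 = 2.60934 years.

2.6093 years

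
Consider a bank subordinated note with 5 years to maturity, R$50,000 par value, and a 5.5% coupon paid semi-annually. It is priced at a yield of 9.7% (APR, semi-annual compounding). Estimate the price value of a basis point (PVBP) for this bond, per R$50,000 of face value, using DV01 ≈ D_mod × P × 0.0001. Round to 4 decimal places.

R$17.4552

Periodic yield y = 0.0485.
  t   CF        PV=CF/(1+0.0485)^t    t·PV
  1     1,375.00     1,311.3972     1,311.3972
  2     1,375.00     1,250.7365     2,501.4730
  3     1,375.00     1,192.8817     3,578.6452
  4     1,375.00     1,137.7031     4,550.8126
  5     1,375.00     1,085.0769     5,425.3846
  6     1,375.00     1,034.8850     6,209.3100
  7     1,375.00       987.0148     6,909.1034
  8     1,375.00       941.3589     7,530.8710
  9     1,375.00       897.8149     8,080.3337
  10   51,375.00    31,993.9224   319,939.2238
  Σ                 41,832.7914   366,036.5545
P = 41,832.7914; D_Mac = 8.74999 half-year periods = 4.37500 yrs; D_mod = 4.17262 yrs.
DV01 ≈ 4.17262 × 41,832.7914 × 0.0001 = 17.455248.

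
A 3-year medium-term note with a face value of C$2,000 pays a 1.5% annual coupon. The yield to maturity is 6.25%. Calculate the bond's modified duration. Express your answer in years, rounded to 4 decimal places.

Periodic yield y = 0.0625. First find Macaulay duration:
  t   CF        PV=CF/(1+0.0625)^t    t·PV
  1        30.00        28.2353        28.2353
  2        30.00        26.5744        53.1488
  3     2,030.00     1,692.4242     5,077.2725
  Σ                  1,747.2339     5,158.6566
P = 1,747.2339; Macaulay duration = 5,158.6566 / 1,747.2339 = 2.95247 years.
Modified duration = D_Mac / (1 + y) = 2.95247 / 1.0625 = 2.77880 years.

2.7788 years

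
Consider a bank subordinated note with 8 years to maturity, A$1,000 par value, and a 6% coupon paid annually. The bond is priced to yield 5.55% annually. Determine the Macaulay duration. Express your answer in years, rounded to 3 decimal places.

6.605 years

Periodic yield y = 0.0555. Discount each cash flow and weight by its year:
  t   CF        PV=CF/(1+0.0555)^t    t·PV
  1        60.00        56.8451        56.8451
  2        60.00        53.8561       107.7122
  3        60.00        51.0242       153.0727
  4        60.00        48.3413       193.3652
  5        60.00        45.7994       228.9971
  6        60.00        43.3912       260.3473
  7        60.00        41.1096       287.7674
  8     1,060.00       688.0816     5,504.6530
  Σ                  1,028.4486     6,792.7601
Price P = Σ PV = 1,028.4486.
Macaulay duration = Σ(t·PV) / P = 6,792.7601 / 1,028.4486 = 6.60486 years.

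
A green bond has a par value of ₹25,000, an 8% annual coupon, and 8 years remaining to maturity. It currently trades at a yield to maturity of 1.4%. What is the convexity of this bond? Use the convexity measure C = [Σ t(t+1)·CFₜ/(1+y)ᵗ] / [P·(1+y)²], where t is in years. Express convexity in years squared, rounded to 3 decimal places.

With y = 0.014:
  t   CF        PV=CF/(1+0.014)^t    t·PV        t(t+1)·PV
  1     2,000.00     1,972.3866     1,972.3866       3,944.7732
  2     2,000.00     1,945.1544     3,890.3089      11,670.9266
  3     2,000.00     1,918.2983     5,754.8948      23,019.5790
  4     2,000.00     1,891.8129     7,567.2515      37,836.2574
  5     2,000.00     1,865.6932     9,328.4658      55,970.7950
  6     2,000.00     1,839.9341    11,039.6045      77,277.2317
  7     2,000.00     1,814.5307    12,701.7146     101,613.7169
  8    27,000.00    24,157.9526   193,263.6205   1,739,372.5847
  Σ                 37,405.7626   245,518.2472   2,050,705.8644
P = 37,405.7626.
Convexity = Σ t(t+1)·PV / [P·(1+y)²] = 2,050,705.8644 / (37,405.7626 × 1.028196) = 53.31985.

53.320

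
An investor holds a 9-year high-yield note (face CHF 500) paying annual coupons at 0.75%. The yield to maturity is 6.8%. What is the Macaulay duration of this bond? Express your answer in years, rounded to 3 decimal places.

8.637 years

Periodic yield y = 0.068. Discount each cash flow and weight by its year:
  t   CF        PV=CF/(1+0.068)^t    t·PV
  1         3.75         3.5112         3.5112
  2         3.75         3.2877         6.5753
  3         3.75         3.0783         9.2350
  4         3.75         2.8823        11.5294
  5         3.75         2.6988        13.4941
  6         3.75         2.5270        15.1619
  7         3.75         2.3661        16.5627
  8         3.75         2.2154        17.7236
  9       503.75       278.6595     2,507.9351
  Σ                    301.2264     2,601.7284
Price P = Σ PV = 301.2264.
Macaulay duration = Σ(t·PV) / P = 2,601.7284 / 301.2264 = 8.63712 years.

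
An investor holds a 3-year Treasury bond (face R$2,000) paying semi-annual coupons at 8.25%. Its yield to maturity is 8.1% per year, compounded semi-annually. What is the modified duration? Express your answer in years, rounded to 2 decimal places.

Periodic yield y = 0.0405. First find Macaulay duration:
  t   CF        PV=CF/(1+0.0405)^t    t·PV
  1        82.50        79.2888        79.2888
  2        82.50        76.2026       152.4052
  3        82.50        73.2365       219.7096
  4        82.50        70.3859       281.5436
  5        82.50        67.6462       338.2311
  6     2,082.50     1,641.0904     9,846.5424
  Σ                  2,007.8504    10,917.7206
P = 2,007.8504; Macaulay duration = 10,917.7206 / 2,007.8504 = 5.43752 half-year periods = 2.71876 years.
Modified duration = D_Mac / (1 + y) = 2.71876 / 1.0405 = 2.61293 years.

2.61 years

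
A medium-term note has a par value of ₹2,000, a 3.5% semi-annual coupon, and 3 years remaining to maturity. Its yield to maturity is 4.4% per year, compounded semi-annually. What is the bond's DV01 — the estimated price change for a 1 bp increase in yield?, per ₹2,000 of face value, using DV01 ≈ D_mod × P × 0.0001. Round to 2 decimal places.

₹0.55

Periodic yield y = 0.022.
  t   CF        PV=CF/(1+0.022)^t    t·PV
  1        35.00        34.2466        34.2466
  2        35.00        33.5094        67.0187
  3        35.00        32.7880        98.3641
  4        35.00        32.0822       128.3289
  5        35.00        31.3916       156.9580
  6     2,035.00     1,785.9078    10,715.4469
  Σ                  1,949.9256    11,200.3633
P = 1,949.9256; D_Mac = 5.74400 half-year periods = 2.87200 yrs; D_mod = 2.81017 yrs.
DV01 ≈ 2.81017 × 1,949.9256 × 0.0001 = 0.547963.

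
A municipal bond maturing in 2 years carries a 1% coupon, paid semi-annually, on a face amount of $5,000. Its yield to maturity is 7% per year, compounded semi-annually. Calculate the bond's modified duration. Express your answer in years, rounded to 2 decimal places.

1.92 years

Periodic yield y = 0.035. First find Macaulay duration:
  t   CF        PV=CF/(1+0.035)^t    t·PV
  1        25.00        24.1546        24.1546
  2        25.00        23.3378        46.6755
  3        25.00        22.5486        67.6457
  4     5,025.00     4,378.9972    17,515.9888
  Σ                  4,449.0381    17,654.4646
P = 4,449.0381; Macaulay duration = 17,654.4646 / 4,449.0381 = 3.96815 half-year periods = 1.98408 years.
Modified duration = D_Mac / (1 + y) = 1.98408 / 1.035 = 1.91698 years.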